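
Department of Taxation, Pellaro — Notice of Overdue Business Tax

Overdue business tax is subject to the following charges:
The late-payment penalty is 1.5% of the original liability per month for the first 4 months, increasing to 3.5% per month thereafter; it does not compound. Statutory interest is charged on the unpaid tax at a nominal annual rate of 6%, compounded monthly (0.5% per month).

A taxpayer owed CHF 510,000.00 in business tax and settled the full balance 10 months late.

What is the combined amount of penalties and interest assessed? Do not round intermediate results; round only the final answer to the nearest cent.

CHF 163,781.47

Penalty, months 1–4: 4 × 1.5% × CHF 510,000.00 = CHF 30,600.00
Penalty, months 5–10: 6 × 3.5% × CHF 510,000.00 = CHF 107,100.00
Interest: CHF 510,000.00 × ((1 + 0.005)^10 − 1) = CHF 510,000.00 × 0.0511401… = CHF 26,081.4673…
Penalties + interest = CHF 137,700.0000 + CHF 26,081.4673… = CHF 163,781.47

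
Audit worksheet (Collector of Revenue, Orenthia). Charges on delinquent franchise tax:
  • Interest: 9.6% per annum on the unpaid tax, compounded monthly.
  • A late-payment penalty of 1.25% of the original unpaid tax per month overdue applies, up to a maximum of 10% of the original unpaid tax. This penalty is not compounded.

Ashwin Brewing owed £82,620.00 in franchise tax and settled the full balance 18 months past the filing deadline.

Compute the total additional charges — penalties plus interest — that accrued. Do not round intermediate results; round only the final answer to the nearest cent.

Penalty (uncapped): 18 × 1.25% × £82,620.00 = £18,589.50; cap = 10% × £82,620.00 = £8,262.00 → penalty = £8,262.00
Interest (9.6%/yr ÷ 12 = 0.8%/month): £82,620.00 × ((1 + 0.008)^18 − 1) = £12,741.8722…
Penalties + interest = £8,262.0000 + £12,741.8722… = £21,003.87

£21,003.87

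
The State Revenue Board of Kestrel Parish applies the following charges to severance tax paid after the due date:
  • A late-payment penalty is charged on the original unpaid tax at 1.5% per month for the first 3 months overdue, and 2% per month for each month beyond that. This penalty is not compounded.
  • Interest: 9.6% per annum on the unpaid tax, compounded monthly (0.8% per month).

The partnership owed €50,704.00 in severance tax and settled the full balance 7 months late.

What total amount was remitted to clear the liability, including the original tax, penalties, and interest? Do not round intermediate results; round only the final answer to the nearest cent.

€59,950.49

Penalty, months 1–3: 3 × 1.5% × €50,704.00 = €2,281.68
Penalty, months 4–7: 4 × 2% × €50,704.00 = €4,056.32
Interest: €50,704.00 × ((1 + 0.008)^7 − 1) = €50,704.00 × 0.0573621… = €2,908.4861…
Total = €50,704.00 + €6,338.0000 + €2,908.4861… = €59,950.49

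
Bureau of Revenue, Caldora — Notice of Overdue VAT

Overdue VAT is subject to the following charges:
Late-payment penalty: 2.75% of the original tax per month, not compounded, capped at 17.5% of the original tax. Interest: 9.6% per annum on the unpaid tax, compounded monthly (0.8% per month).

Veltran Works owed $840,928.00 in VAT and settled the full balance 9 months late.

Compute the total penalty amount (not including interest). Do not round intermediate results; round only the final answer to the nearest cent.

$147,162.40

Penalty (uncapped): 9 × 2.75% × $840,928.00 = $208,129.68; cap = 17.5% × $840,928.00 = $147,162.40 → penalty = $147,162.40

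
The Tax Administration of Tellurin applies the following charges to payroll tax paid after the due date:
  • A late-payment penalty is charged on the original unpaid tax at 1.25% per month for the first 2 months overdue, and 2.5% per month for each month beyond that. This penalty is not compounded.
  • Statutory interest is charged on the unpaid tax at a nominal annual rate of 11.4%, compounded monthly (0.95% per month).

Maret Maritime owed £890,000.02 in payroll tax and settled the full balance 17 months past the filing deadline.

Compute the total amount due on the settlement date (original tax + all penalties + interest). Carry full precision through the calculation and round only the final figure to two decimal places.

£1,401,195.46

Penalty, months 1–2: 2 × 1.25% × £890,000.02 = £22,250.00…
Penalty, months 3–17: 15 × 2.5% × £890,000.02 = £333,750.01…
Interest: £890,000.02 × ((1 + 0.0095)^17 − 1) = £890,000.02 × 0.1743769… = £155,195.4341…
Total = £890,000.02 + £356,000.0080 + £155,195.4341… = £1,401,195.46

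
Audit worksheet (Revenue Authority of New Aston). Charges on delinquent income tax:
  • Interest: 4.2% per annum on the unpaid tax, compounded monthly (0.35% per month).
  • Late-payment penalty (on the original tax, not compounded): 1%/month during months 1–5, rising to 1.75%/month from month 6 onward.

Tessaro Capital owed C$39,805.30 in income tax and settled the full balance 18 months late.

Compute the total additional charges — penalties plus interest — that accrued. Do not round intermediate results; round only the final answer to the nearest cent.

Penalty, months 1–5: 5 × 1% × C$39,805.30 = C$1,990.27…
Penalty, months 6–18: 13 × 1.75% × C$39,805.30 = C$9,055.71…
Interest: C$39,805.30 × ((1 + 0.0035)^18 − 1) = C$39,805.30 × 0.0649097… = C$2,583.7501…
Penalties + interest = C$11,045.9708… + C$2,583.7501… = C$13,629.72

C$13,629.72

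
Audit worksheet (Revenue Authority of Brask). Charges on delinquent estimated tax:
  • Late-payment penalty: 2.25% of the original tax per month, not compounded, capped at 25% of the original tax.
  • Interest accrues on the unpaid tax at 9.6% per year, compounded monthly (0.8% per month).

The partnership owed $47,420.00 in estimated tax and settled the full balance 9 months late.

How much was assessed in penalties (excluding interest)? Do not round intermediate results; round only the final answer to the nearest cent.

Penalty: 9 × 2.25% × $47,420.00 = $9,602.55 (below the 25% cap of $11,855.00)

$9,602.55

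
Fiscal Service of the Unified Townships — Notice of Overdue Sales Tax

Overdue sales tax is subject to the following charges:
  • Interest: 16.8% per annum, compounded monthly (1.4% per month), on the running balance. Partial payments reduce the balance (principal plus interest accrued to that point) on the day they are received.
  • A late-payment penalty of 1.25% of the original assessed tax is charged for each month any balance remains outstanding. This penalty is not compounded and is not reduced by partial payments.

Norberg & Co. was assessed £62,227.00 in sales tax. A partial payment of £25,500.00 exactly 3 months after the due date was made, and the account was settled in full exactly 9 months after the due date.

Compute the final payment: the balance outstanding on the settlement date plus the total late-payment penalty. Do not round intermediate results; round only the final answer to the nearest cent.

£49,803.48

Balance at month 3: £62,227.0000 × (1 + 0.014)^3 = £64,877.2942…
After £25,500.00 payment: £64,877.2942… − £25,500.00 = £39,377.2942…
Balance at month 9: £39,377.2942… × (1 + 0.014)^6 = £42,802.9400…
Penalty: 9 × 1.25% × £62,227.00 = £7,000.54…
Final settlement = outstanding balance + penalty = £42,802.9400… + £7,000.54… = £49,803.48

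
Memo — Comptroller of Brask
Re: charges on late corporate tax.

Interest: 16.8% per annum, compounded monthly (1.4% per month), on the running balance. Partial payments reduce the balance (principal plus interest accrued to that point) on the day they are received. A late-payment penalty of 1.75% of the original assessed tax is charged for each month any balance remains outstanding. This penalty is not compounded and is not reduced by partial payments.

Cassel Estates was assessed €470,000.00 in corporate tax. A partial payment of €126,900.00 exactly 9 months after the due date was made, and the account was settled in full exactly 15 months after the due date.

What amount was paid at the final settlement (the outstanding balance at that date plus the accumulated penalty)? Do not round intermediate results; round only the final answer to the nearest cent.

Balance at month 9: €470,000.0000 × (1 + 0.014)^9 = €532,646.9603…
After €126,900.00 payment: €532,646.9603… − €126,900.00 = €405,746.9603…
Balance at month 15: €405,746.9603… × (1 + 0.014)^6 = €441,045.1035…
Penalty: 15 × 1.75% × €470,000.00 = €123,375.00
Final settlement = outstanding balance + penalty = €441,045.1035… + €123,375.00 = €564,420.10

€564,420.10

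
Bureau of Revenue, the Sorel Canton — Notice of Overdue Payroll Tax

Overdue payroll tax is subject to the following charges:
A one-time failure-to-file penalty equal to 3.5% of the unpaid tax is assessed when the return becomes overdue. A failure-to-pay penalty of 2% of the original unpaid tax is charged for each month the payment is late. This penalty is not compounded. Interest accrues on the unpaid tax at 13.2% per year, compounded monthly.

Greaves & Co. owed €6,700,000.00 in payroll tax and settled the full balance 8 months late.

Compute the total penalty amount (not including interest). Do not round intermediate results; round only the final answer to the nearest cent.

Failure-to-file penalty: 3.5% × €6,700,000.00 = €234,500.00
Failure-to-pay penalty: 8 × 2% × €6,700,000.00 = €1,072,000.00
Total penalty = €234,500.00 + €1,072,000.00 = €1,306,500.00

€1,306,500.00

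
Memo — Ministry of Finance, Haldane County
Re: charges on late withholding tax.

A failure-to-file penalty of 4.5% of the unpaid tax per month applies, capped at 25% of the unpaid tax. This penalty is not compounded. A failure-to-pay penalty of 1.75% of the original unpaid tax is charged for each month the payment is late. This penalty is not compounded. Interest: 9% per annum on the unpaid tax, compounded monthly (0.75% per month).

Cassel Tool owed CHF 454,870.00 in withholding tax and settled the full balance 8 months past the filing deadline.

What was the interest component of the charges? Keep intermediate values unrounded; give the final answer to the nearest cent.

CHF 28,019.47

Interest: CHF 454,870.00 × ((1 + 0.0075)^8 − 1) = CHF 454,870.00 × 0.0615988… = CHF 28,019.4679…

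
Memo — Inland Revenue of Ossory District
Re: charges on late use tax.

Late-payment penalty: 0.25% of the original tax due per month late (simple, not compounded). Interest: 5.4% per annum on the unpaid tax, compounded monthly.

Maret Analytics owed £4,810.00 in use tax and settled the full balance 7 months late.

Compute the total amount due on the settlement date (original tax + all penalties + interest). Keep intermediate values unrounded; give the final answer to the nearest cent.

£5,047.75

Late-payment penalty = 0.25% × £4,810.00 × 7 mo = £84.18…
Interest (5.4%/yr ÷ 12 = 0.45%/month): £4,810.00 × ((1 + 0.0045)^7 − 1) = £153.5759…
Total = £4,810.00 + £84.1750 + £153.5759… = £5,047.75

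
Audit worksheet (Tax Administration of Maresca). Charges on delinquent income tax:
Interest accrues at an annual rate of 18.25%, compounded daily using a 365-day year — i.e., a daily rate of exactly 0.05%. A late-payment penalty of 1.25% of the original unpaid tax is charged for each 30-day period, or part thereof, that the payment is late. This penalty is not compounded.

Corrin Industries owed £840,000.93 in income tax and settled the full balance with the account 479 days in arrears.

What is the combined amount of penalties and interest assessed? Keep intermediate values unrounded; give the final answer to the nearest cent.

£395,252.05

Penalty periods: ⌈479/30⌉ = 16; penalty = 16 × 1.25% × £840,000.93 = £168,000.19…
Interest: £840,000.93 × ((1 + 0.0005)^479 − 1) = £840,000.93 × 0.27053763… = £227,251.8644…
Penalties + interest = £168,000.1860 + £227,251.8644… = £395,252.05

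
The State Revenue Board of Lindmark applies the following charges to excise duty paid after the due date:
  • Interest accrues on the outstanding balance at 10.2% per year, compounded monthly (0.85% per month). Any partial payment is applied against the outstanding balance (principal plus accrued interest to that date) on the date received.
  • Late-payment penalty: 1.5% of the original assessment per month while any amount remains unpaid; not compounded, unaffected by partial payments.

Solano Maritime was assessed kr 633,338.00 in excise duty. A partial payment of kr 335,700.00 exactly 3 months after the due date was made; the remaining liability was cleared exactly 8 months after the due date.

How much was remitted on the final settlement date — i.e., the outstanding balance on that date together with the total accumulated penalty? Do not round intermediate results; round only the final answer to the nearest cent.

Balance at month 3: kr 633,338.0000 × (1 + 0.0085)^3 = kr 649,625.7840…
After kr 335,700.00 payment: kr 649,625.7840… − kr 335,700.00 = kr 313,925.7840…
Balance at month 8: kr 313,925.7840… × (1 + 0.0085)^5 = kr 327,496.3773…
Penalty: 8 × 1.5% × kr 633,338.00 = kr 76,000.56
Final settlement = outstanding balance + penalty = kr 327,496.3773… + kr 76,000.56 = kr 403,496.94

kr 403,496.94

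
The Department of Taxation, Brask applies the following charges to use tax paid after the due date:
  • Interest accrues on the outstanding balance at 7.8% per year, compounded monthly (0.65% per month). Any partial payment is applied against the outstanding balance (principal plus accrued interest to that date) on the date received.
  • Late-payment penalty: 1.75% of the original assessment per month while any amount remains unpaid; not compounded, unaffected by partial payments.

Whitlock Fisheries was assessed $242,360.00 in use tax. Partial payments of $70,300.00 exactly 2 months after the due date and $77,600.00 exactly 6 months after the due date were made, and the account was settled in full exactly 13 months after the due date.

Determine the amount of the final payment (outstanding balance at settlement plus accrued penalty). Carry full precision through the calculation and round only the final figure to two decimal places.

$162,100.93

Balance at month 2: $242,360.0000 × (1 + 0.0065)^2 = $245,520.9197…
After $70,300.00 payment: $245,520.9197… − $70,300.00 = $175,220.9197…
Balance at month 6: $175,220.9197… × (1 + 0.0065)^4 = $179,821.2749…
After $77,600.00 payment: $179,821.2749… − $77,600.00 = $102,221.2749…
Balance at month 13: $102,221.2749… × (1 + 0.0065)^7 = $106,964.0277…
Penalty: 13 × 1.75% × $242,360.00 = $55,136.90
Final settlement = outstanding balance + penalty = $106,964.0277… + $55,136.90 = $162,100.93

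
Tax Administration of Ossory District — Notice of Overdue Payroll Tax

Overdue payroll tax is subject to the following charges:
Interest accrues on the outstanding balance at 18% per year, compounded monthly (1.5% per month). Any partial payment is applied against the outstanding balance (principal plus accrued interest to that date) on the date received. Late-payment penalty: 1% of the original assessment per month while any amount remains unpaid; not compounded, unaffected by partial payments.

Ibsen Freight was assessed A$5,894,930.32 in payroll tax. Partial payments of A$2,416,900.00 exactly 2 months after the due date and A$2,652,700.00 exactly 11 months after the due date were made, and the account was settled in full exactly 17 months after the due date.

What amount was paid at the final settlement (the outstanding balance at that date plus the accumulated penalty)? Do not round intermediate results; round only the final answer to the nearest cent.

Balance at month 2: A$5,894,930.3200 × (1 + 0.015)^2 = A$6,073,104.5889…
After A$2,416,900.00 payment: A$6,073,104.5889… − A$2,416,900.00 = A$3,656,204.5889…
Balance at month 11: A$3,656,204.5889… × (1 + 0.015)^9 = A$4,180,467.6750…
After A$2,652,700.00 payment: A$4,180,467.6750… − A$2,652,700.00 = A$1,527,767.6750…
Balance at month 17: A$1,527,767.6750… × (1 + 0.015)^6 = A$1,670,527.2731…
Penalty: 17 × 1% × A$5,894,930.32 = A$1,002,138.15…
Final settlement = outstanding balance + penalty = A$1,670,527.2731… + A$1,002,138.15… = A$2,672,665.43

A$2,672,665.43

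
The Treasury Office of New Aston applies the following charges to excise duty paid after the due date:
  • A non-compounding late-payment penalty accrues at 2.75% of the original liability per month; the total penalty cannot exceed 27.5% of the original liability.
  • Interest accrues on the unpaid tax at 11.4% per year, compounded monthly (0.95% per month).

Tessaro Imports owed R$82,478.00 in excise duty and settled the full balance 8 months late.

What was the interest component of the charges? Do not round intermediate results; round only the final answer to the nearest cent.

R$6,480.76

Interest: R$82,478.00 × ((1 + 0.0095)^8 − 1) = R$82,478.00 × 0.0785756… = R$6,480.7573…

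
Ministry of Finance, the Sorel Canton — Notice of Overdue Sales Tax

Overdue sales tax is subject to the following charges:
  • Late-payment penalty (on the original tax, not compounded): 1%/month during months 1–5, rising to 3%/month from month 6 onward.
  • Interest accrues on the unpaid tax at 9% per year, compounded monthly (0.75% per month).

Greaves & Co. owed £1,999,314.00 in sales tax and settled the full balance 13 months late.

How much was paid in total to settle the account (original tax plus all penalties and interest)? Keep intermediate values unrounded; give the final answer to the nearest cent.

Penalty, months 1–5: 5 × 1% × £1,999,314.00 = £99,965.70
Penalty, months 6–13: 8 × 3% × £1,999,314.00 = £479,835.36
Interest: £1,999,314.00 × ((1 + 0.0075)^13 − 1) = £1,999,314.00 × 0.1020104… = £203,950.9196…
Total = £1,999,314.00 + £579,801.0600 + £203,950.9196… = £2,783,065.98

£2,783,065.98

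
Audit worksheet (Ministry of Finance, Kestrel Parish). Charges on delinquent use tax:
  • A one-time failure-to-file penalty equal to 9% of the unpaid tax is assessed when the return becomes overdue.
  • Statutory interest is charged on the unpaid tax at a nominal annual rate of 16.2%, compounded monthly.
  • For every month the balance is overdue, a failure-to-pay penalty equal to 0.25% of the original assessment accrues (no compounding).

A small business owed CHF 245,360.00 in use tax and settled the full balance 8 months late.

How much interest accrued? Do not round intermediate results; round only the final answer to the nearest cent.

CHF 27,785.33

Interest (16.2%/yr ÷ 12 = 1.35%/month): CHF 245,360.00 × ((1 + 0.0135)^8 − 1) = CHF 27,785.3347…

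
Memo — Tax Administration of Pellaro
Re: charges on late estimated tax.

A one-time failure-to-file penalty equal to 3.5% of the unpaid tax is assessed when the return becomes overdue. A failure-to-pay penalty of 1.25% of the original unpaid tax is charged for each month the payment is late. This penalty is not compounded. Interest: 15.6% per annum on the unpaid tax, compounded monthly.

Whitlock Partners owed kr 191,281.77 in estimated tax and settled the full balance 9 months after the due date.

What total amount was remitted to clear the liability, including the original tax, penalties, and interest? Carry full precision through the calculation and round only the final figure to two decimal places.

kr 243,075.55

Failure-to-file penalty: 3.5% × kr 191,281.77 = kr 6,694.86…
Failure-to-pay penalty = 1.25% × kr 191,281.77 × 9 mo = kr 21,519.20…
Interest (15.6%/yr ÷ 12 = 1.3%/month): kr 191,281.77 × ((1 + 0.013)^9 − 1) = kr 23,579.7234…
Total = kr 191,281.77 + kr 28,214.0611… + kr 23,579.7234… = kr 243,075.55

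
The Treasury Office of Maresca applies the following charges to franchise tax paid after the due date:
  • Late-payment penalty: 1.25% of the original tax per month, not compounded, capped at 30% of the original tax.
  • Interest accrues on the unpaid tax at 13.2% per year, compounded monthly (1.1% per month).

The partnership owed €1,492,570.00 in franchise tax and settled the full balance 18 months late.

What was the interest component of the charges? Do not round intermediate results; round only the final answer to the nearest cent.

€324,850.86

Interest: €1,492,570.00 × ((1 + 0.011)^18 − 1) = €1,492,570.00 × 0.2176453… = €324,850.8616…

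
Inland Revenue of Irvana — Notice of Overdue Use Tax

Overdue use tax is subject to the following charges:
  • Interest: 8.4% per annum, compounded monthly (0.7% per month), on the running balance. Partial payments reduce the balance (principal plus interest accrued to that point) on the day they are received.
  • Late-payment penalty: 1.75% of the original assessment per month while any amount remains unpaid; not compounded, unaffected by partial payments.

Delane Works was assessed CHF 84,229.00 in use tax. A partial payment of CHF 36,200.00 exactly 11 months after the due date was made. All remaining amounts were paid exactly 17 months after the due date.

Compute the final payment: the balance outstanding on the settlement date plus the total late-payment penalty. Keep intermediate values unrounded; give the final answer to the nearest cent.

Balance at month 11: CHF 84,229.0000 × (1 + 0.007)^11 = CHF 90,946.4645…
After CHF 36,200.00 payment: CHF 90,946.4645… − CHF 36,200.00 = CHF 54,746.4645…
Balance at month 17: CHF 54,746.4645… × (1 + 0.007)^6 = CHF 57,086.4322…
Penalty: 17 × 1.75% × CHF 84,229.00 = CHF 25,058.13…
Final settlement = outstanding balance + penalty = CHF 57,086.4322… + CHF 25,058.13… = CHF 82,144.56

CHF 82,144.56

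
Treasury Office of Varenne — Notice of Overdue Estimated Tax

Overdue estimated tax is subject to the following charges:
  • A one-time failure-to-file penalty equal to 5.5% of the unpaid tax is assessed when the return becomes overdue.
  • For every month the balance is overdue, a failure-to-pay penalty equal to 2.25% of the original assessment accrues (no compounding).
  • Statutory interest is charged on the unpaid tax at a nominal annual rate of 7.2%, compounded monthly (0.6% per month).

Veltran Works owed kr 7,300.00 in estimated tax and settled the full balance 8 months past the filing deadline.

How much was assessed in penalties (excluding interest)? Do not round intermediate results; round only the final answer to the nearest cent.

kr 1,715.50

Failure-to-file penalty: 5.5% × kr 7,300.00 = kr 401.50
Failure-to-pay penalty = 2.25% × kr 7,300.00 × 8 mo = kr 1,314.00
Total penalty = kr 401.50 + kr 1,314.00 = kr 1,715.50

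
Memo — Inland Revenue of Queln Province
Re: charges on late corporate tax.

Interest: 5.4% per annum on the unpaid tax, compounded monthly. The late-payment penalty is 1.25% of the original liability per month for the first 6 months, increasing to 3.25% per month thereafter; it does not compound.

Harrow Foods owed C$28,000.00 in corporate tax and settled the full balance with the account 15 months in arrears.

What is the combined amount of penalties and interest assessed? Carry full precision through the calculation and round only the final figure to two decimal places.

C$12,240.71

Penalty, months 1–6: 6 × 1.25% × C$28,000.00 = C$2,100.00
Penalty, months 7–15: 9 × 3.25% × C$28,000.00 = C$8,190.00
Interest (5.4%/yr ÷ 12 = 0.45%/month): C$28,000.00 × ((1 + 0.0045)^15 − 1) = C$1,950.7118…
Penalties + interest = C$10,290.0000 + C$1,950.7118… = C$12,240.71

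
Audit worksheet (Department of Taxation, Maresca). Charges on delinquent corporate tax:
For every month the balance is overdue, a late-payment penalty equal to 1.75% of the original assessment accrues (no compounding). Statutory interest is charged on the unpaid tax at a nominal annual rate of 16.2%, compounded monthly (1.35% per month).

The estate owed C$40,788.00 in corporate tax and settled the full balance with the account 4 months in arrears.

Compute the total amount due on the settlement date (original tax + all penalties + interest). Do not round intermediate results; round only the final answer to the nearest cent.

Late-payment penalty: 4 × 1.75% × C$40,788.00 = C$2,855.16
Interest: C$40,788.00 × ((1 + 0.0135)^4 − 1) = C$40,788.00 × 0.0551034… = C$2,247.5564…
Total = C$40,788.00 + C$2,855.1600 + C$2,247.5564… = C$45,890.72

C$45,890.72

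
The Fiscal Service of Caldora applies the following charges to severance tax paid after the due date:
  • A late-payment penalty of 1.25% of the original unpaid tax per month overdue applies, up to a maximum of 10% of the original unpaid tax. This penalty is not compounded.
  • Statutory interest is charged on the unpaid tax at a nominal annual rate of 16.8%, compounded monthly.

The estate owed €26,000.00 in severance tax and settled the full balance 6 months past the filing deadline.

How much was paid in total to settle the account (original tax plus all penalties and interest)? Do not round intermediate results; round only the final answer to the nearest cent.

€30,211.88

Penalty: 6 × 1.25% × €26,000.00 = €1,950.00 (below the 10% cap of €2,600.00)
Interest (16.8%/yr ÷ 12 = 1.4%/month): €26,000.00 × ((1 + 0.014)^6 − 1) = €2,261.8819…
Total = €26,000.00 + €1,950.0000 + €2,261.8819… = €30,211.88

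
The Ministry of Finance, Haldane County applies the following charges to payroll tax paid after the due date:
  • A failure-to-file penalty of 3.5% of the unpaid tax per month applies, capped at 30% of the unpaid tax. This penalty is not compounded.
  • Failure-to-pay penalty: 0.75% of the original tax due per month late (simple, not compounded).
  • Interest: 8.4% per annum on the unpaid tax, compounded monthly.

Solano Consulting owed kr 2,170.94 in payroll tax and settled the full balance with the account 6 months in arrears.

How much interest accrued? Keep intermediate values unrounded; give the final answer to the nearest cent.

kr 92.79

Interest (8.4%/yr ÷ 12 = 0.7%/month): kr 2,170.94 × ((1 + 0.007)^6 − 1) = kr 92.7901…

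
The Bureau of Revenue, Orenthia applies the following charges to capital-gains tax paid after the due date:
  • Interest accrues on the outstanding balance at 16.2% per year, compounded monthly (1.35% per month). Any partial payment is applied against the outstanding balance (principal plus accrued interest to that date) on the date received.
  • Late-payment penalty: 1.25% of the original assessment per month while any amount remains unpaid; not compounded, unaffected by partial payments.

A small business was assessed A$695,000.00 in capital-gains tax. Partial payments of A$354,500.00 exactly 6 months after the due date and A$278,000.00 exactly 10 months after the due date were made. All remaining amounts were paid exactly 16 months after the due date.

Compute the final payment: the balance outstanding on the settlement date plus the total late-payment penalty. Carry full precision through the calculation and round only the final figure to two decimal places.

A$293,656.82

Balance at month 6: A$695,000.0000 × (1 + 0.0135)^6 = A$753,229.5036…
After A$354,500.00 payment: A$753,229.5036… − A$354,500.00 = A$398,729.5036…
Balance at month 10: A$398,729.5036… × (1 + 0.0135)^4 = A$420,700.8449…
After A$278,000.00 payment: A$420,700.8449… − A$278,000.00 = A$142,700.8449…
Balance at month 16: A$142,700.8449… × (1 + 0.0135)^6 = A$154,656.8152…
Penalty: 16 × 1.25% × A$695,000.00 = A$139,000.00
Final settlement = outstanding balance + penalty = A$154,656.8152… + A$139,000.00 = A$293,656.82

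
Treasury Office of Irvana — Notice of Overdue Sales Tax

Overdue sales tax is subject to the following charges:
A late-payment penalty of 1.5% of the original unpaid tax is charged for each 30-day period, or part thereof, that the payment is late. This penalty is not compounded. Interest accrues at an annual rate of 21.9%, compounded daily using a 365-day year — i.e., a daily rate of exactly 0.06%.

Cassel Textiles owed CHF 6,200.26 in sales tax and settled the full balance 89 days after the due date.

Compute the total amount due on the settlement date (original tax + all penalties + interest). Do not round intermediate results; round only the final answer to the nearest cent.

Penalty periods: ⌈89/30⌉ = 3; penalty = 3 × 1.5% × CHF 6,200.26 = CHF 279.01…
Interest: CHF 6,200.26 × ((1 + 0.0006)^89 − 1) = CHF 6,200.26 × 0.05483461… = CHF 339.9888…
Total = CHF 6,200.26 + CHF 279.0117 + CHF 339.9888… = CHF 6,819.26

CHF 6,819.26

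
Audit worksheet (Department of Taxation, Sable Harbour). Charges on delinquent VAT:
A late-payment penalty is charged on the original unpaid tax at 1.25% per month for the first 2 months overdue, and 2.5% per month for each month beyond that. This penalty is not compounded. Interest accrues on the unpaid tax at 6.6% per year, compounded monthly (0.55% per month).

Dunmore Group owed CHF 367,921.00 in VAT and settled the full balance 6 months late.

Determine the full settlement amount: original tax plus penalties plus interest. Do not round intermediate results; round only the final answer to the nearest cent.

Penalty, months 1–2: 2 × 1.25% × CHF 367,921.00 = CHF 9,198.03…
Penalty, months 3–6: 4 × 2.5% × CHF 367,921.00 = CHF 36,792.10
Interest: CHF 367,921.00 × ((1 + 0.0055)^6 − 1) = CHF 367,921.00 × 0.0334571… = CHF 12,309.5665…
Total = CHF 367,921.00 + CHF 45,990.1250 + CHF 12,309.5665… = CHF 426,220.69

CHF 426,220.69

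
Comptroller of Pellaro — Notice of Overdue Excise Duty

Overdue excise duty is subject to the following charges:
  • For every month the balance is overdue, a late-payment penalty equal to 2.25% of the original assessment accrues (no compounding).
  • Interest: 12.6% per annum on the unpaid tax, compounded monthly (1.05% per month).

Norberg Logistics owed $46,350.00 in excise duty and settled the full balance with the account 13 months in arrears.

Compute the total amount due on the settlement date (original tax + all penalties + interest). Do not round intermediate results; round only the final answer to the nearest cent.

Late-payment penalty: 13 × 2.25% × $46,350.00 = $13,557.38…
Interest: $46,350.00 × ((1 + 0.0105)^13 − 1) = $46,350.00 × 0.1454394… = $6,741.1180…
Total = $46,350.00 + $13,557.3750 + $6,741.1180… = $66,648.49

$66,648.49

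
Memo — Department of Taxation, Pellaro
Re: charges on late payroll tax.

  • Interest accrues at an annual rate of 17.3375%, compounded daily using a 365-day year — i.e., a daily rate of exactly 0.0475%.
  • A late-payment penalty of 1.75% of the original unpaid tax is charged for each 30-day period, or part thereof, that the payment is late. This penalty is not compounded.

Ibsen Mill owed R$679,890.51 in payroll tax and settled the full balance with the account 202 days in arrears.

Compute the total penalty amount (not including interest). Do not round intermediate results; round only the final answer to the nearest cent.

Penalty periods: ⌈202/30⌉ = 7; penalty = 7 × 1.75% × R$679,890.51 = R$83,286.59…

R$83,286.59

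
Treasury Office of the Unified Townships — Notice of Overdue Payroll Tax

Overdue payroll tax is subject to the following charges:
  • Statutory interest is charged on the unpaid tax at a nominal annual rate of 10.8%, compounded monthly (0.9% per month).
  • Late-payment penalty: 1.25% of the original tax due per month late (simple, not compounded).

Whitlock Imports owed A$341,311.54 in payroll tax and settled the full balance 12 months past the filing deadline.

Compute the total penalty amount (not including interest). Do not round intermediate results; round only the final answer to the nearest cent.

A$51,196.73

Late-payment penalty: 12 × 1.25% × A$341,311.54 = A$51,196.73…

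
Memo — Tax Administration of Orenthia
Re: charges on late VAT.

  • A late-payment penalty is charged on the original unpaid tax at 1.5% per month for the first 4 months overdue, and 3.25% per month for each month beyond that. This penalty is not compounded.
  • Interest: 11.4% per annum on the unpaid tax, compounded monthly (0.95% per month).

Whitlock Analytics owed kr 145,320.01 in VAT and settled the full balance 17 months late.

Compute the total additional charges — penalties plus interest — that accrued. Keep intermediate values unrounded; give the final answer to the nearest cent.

Penalty, months 1–4: 4 × 1.5% × kr 145,320.01 = kr 8,719.20…
Penalty, months 5–17: 13 × 3.25% × kr 145,320.01 = kr 61,397.70…
Interest: kr 145,320.01 × ((1 + 0.0095)^17 − 1) = kr 145,320.01 × 0.1743769… = kr 25,340.4512…
Penalties + interest = kr 70,116.9048… + kr 25,340.4512… = kr 95,457.36

kr 95,457.36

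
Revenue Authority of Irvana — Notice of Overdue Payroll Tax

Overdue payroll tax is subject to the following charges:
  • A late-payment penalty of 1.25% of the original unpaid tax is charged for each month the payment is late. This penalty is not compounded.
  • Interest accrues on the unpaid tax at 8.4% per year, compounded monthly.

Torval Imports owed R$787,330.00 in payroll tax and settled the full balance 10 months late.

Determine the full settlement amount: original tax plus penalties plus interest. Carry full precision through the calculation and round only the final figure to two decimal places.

Late-payment penalty: 10 × 1.25% × R$787,330.00 = R$98,416.25
Interest (8.4%/yr ÷ 12 = 0.7%/month): R$787,330.00 × ((1 + 0.007)^10 − 1) = R$56,881.9695…
Total = R$787,330.00 + R$98,416.2500 + R$56,881.9695… = R$942,628.22

R$942,628.22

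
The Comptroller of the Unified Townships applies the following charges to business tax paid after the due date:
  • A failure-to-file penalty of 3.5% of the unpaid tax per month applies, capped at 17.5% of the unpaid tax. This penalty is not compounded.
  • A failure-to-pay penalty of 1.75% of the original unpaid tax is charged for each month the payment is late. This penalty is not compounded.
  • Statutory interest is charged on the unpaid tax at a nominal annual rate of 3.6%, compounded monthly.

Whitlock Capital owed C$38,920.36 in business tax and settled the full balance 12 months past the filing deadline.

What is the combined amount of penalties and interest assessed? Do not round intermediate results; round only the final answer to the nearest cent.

Failure-to-file: 12 × 3.5% × C$38,920.36 = C$16,346.55…, capped at 17.5% × C$38,920.36 = C$6,811.06…
Failure-to-pay penalty: 12 × 1.75% × C$38,920.36 = C$8,173.28…
Interest (3.6%/yr ÷ 12 = 0.3%/month): C$38,920.36 × ((1 + 0.003)^12 − 1) = C$1,424.4844…
Penalties + interest = C$14,984.3386 + C$1,424.4844… = C$16,408.82

C$16,408.82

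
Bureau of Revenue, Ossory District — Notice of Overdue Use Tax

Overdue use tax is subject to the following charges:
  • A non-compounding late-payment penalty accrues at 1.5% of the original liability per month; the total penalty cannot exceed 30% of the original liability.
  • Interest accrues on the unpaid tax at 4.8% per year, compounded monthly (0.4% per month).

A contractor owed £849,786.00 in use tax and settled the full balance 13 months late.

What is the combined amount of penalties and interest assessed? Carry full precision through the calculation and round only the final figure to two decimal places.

£210,973.39

Penalty: 13 × 1.5% × £849,786.00 = £165,708.27 (below the 30% cap of £254,935.80)
Interest: £849,786.00 × ((1 + 0.004)^13 − 1) = £849,786.00 × 0.0532665… = £45,265.1161…
Penalties + interest = £165,708.2700 + £45,265.1161… = £210,973.39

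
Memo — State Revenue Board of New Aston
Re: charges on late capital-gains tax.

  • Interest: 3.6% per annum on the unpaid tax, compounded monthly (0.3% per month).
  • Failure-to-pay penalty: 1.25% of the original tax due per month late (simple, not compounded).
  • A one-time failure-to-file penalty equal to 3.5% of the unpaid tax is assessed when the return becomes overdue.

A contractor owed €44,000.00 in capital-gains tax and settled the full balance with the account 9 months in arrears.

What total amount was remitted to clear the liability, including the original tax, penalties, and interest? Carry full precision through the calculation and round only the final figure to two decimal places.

Failure-to-file penalty: 3.5% × €44,000.00 = €1,540.00
Failure-to-pay penalty: 9 × 1.25% × €44,000.00 = €4,950.00
Interest: €44,000.00 × ((1 + 0.003)^9 − 1) = €44,000.00 × 0.0273263… = €1,202.3562…
Total = €44,000.00 + €6,490.0000 + €1,202.3562… = €51,692.36

€51,692.36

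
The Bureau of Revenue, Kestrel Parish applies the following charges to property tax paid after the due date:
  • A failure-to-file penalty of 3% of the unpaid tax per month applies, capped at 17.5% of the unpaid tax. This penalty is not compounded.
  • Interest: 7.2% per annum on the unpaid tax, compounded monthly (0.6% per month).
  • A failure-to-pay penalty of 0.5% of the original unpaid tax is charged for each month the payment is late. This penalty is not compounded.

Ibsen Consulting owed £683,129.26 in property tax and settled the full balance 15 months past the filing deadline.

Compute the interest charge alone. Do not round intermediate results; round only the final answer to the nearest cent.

Interest: £683,129.26 × ((1 + 0.006)^15 − 1) = £683,129.26 × 0.0938801… = £64,132.2245…

£64,132.22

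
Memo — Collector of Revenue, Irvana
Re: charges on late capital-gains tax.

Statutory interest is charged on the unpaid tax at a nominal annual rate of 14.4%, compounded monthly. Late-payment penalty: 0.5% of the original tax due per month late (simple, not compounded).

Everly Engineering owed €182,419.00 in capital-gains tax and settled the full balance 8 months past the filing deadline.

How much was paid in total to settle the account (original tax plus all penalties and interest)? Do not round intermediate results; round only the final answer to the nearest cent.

€207,981.42

Late-payment penalty: 8 × 0.5% × €182,419.00 = €7,296.76
Interest (14.4%/yr ÷ 12 = 1.2%/month): €182,419.00 × ((1 + 0.012)^8 − 1) = €18,265.6571…
Total = €182,419.00 + €7,296.7600 + €18,265.6571… = €207,981.42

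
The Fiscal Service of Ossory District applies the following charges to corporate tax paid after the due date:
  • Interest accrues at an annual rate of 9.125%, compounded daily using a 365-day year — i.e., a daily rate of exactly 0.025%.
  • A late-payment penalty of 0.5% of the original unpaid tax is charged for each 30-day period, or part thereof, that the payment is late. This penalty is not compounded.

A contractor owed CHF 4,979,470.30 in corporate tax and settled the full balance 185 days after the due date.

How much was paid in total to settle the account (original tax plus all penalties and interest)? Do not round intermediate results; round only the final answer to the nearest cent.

Penalty periods: ⌈185/30⌉ = 7; penalty = 7 × 0.5% × CHF 4,979,470.30 = CHF 174,281.46…
Interest: CHF 4,979,470.30 × ((1 + 0.00025)^185 − 1) = CHF 4,979,470.30 × 0.04733016… = CHF 235,679.1180…
Total = CHF 4,979,470.30 + CHF 174,281.4605 + CHF 235,679.1180… = CHF 5,389,430.88

CHF 5,389,430.88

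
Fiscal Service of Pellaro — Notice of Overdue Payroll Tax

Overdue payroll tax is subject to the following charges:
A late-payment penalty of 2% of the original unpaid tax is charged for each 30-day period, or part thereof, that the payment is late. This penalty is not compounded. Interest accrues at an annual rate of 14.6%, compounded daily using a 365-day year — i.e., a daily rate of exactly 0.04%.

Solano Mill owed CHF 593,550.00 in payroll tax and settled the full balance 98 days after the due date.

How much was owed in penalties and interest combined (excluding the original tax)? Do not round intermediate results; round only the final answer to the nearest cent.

Penalty periods: ⌈98/30⌉ = 4; penalty = 4 × 2% × CHF 593,550.00 = CHF 47,484.00
Interest: CHF 593,550.00 × ((1 + 0.0004)^98 − 1) = CHF 593,550.00 × 0.03997031… = CHF 23,724.3759…
Penalties + interest = CHF 47,484.0000 + CHF 23,724.3759… = CHF 71,208.38

CHF 71,208.38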